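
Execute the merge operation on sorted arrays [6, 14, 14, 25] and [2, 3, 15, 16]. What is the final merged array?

Merging process:

Compare 6 vs 2: take 2 from right. Merged: [2]
Compare 6 vs 3: take 3 from right. Merged: [2, 3]
Compare 6 vs 15: take 6 from left. Merged: [2, 3, 6]
Compare 14 vs 15: take 14 from left. Merged: [2, 3, 6, 14]
Compare 14 vs 15: take 14 from left. Merged: [2, 3, 6, 14, 14]
Compare 25 vs 15: take 15 from right. Merged: [2, 3, 6, 14, 14, 15]
Compare 25 vs 16: take 16 from right. Merged: [2, 3, 6, 14, 14, 15, 16]
Append remaining from left: [25]. Merged: [2, 3, 6, 14, 14, 15, 16, 25]

Final merged array: [2, 3, 6, 14, 14, 15, 16, 25]
Total comparisons: 7

The merged array is [2, 3, 6, 14, 14, 15, 16, 25], requiring 7 comparisons. The merge step runs in O(n) time where n is the total number of elements.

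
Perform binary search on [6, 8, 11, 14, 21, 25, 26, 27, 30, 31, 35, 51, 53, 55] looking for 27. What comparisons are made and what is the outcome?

Binary search for 27 in [6, 8, 11, 14, 21, 25, 26, 27, 30, 31, 35, 51, 53, 55]:

lo=0, hi=13, mid=6, arr[mid]=26 -> 26 < 27, search right half
lo=7, hi=13, mid=10, arr[mid]=35 -> 35 > 27, search left half
lo=7, hi=9, mid=8, arr[mid]=30 -> 30 > 27, search left half
lo=7, hi=7, mid=7, arr[mid]=27 -> Found target at index 7!

Binary search finds 27 at index 7 after 4 comparisons. The search repeatedly halves the search space by comparing with the middle element.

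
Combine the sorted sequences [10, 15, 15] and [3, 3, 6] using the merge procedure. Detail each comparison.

Merging process:

Compare 10 vs 3: take 3 from right. Merged: [3]
Compare 10 vs 3: take 3 from right. Merged: [3, 3]
Compare 10 vs 6: take 6 from right. Merged: [3, 3, 6]
Append remaining from left: [10, 15, 15]. Merged: [3, 3, 6, 10, 15, 15]

Final merged array: [3, 3, 6, 10, 15, 15]
Total comparisons: 3

The merged array is [3, 3, 6, 10, 15, 15], requiring 3 comparisons. The merge step runs in O(n) time where n is the total number of elements.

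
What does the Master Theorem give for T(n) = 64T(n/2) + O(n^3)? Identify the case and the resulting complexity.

Master Theorem for T(n) = 64T(n/2) + O(n^3):

a = 64, b = 2, c = 3
log_b(a) = log_2(64) = 6.0000

Case 1: c = 3 < log_2(64) = 6.0000
T(n) = O(n^(log_2 64)) = O(n^6)

For T(n) = 64T(n/2) + O(n^3): log_2(64) = 6.0000. This is Case 1 of the Master Theorem (c < log_b(a), work dominated by leaves), giving O(n^6).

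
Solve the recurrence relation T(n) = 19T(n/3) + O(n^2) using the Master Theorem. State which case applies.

Master Theorem for T(n) = 19T(n/3) + O(n^2):

a = 19, b = 3, c = 2
log_b(a) = log_3(19) = 2.6801

Case 1: c = 2 < log_3(19) = 2.6801
T(n) = O(n^(log_3 19))

For T(n) = 19T(n/3) + O(n^2): log_3(19) = 2.6801. This is Case 1 of the Master Theorem (c < log_b(a), work dominated by leaves), giving O(n^(log_3 19)).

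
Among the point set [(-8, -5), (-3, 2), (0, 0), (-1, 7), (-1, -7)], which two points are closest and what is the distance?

Computing all pairwise distances among 5 points:

d((-8, -5), (-3, 2)) = 8.6023
d((-8, -5), (0, 0)) = 9.434
d((-8, -5), (-1, 7)) = 13.8924
d((-8, -5), (-1, -7)) = 7.2801
d((-3, 2), (0, 0)) = 3.6056 <-- minimum
d((-3, 2), (-1, 7)) = 5.3852
d((-3, 2), (-1, -7)) = 9.2195
d((0, 0), (-1, 7)) = 7.0711
d((0, 0), (-1, -7)) = 7.0711
d((-1, 7), (-1, -7)) = 14.0

Closest pair: (-3, 2) and (0, 0) with distance 3.6056

The closest pair is (-3, 2) and (0, 0) with Euclidean distance 3.6056. For 5 points, brute-force pairwise comparison is shown above. For large n, the divide-and-conquer algorithm (sort by x, recurse on halves, check the dividing strip) achieves O(n log n).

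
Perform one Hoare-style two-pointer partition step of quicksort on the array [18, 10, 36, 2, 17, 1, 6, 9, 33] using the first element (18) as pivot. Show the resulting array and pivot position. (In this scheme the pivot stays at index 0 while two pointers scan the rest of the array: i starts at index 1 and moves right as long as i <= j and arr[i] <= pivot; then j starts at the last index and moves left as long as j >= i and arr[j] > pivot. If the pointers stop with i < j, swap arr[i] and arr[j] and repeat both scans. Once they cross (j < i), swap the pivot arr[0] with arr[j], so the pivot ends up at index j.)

Hoare-style two-pointer partition with pivot = 18:

Initial array: [18, 10, 36, 2, 17, 1, 6, 9, 33]

Pointers start at i = 1, j = 8.
i stops at index 2 (arr[2]=36 > 18), j stops at index 7 (arr[7]=9 <= 18): swap arr[2] and arr[7], array becomes [18, 10, 9, 2, 17, 1, 6, 36, 33]
i ends at 7, j ends at 6: the pointers have crossed (j < i), so scanning stops.

Swap pivot arr[0] with arr[6] to place pivot at position 6: [6, 10, 9, 2, 17, 1, 18, 36, 33]
Pivot position: 6

After partitioning with pivot 18, the array becomes [6, 10, 9, 2, 17, 1, 18, 36, 33]. The pivot is placed at index 6. All elements to the left of the pivot are <= 18, and all elements to the right are > 18.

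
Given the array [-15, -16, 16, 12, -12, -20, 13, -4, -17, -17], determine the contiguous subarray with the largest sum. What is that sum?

Using Kadane's algorithm on [-15, -16, 16, 12, -12, -20, 13, -4, -17, -17]:

Scanning through the array:
Position 1 (value -16): max_ending_here = -16, max_so_far = -15
Position 2 (value 16): max_ending_here = 16, max_so_far = 16
Position 3 (value 12): max_ending_here = 28, max_so_far = 28
Position 4 (value -12): max_ending_here = 16, max_so_far = 28
Position 5 (value -20): max_ending_here = -4, max_so_far = 28
Position 6 (value 13): max_ending_here = 13, max_so_far = 28
Position 7 (value -4): max_ending_here = 9, max_so_far = 28
Position 8 (value -17): max_ending_here = -8, max_so_far = 28
Position 9 (value -17): max_ending_here = -17, max_so_far = 28

Maximum subarray: [16, 12]
Maximum sum: 28

The maximum subarray is [16, 12] with sum 28. This subarray runs from index 2 to index 3.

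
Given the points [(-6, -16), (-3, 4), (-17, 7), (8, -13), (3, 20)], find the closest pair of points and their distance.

Computing all pairwise distances among 5 points:

d((-6, -16), (-3, 4)) = 20.2237
d((-6, -16), (-17, 7)) = 25.4951
d((-6, -16), (8, -13)) = 14.3178 <-- minimum
d((-6, -16), (3, 20)) = 37.108
d((-3, 4), (-17, 7)) = 14.3178 <-- minimum
d((-3, 4), (8, -13)) = 20.2485
d((-3, 4), (3, 20)) = 17.088
d((-17, 7), (8, -13)) = 32.0156
d((-17, 7), (3, 20)) = 23.8537
d((8, -13), (3, 20)) = 33.3766

Minimum distance: 14.3178 (tie among 2 pairs: (-6, -16) and (8, -13); (-3, 4) and (-17, 7))

The minimum Euclidean distance is 14.3178. There is a tie: 2 pairs achieve this minimum — (-6, -16) and (8, -13); (-3, 4) and (-17, 7). Any of these is a valid closest pair. For 5 points, brute-force pairwise comparison is shown above. For large n, the divide-and-conquer algorithm (sort by x, recurse on halves, check the dividing strip) achieves O(n log n).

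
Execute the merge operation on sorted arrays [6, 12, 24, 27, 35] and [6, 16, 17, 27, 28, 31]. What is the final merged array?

Merging process:

Compare 6 vs 6: take 6 from left. Merged: [6]
Compare 12 vs 6: take 6 from right. Merged: [6, 6]
Compare 12 vs 16: take 12 from left. Merged: [6, 6, 12]
Compare 24 vs 16: take 16 from right. Merged: [6, 6, 12, 16]
Compare 24 vs 17: take 17 from right. Merged: [6, 6, 12, 16, 17]
Compare 24 vs 27: take 24 from left. Merged: [6, 6, 12, 16, 17, 24]
Compare 27 vs 27: take 27 from left. Merged: [6, 6, 12, 16, 17, 24, 27]
Compare 35 vs 27: take 27 from right. Merged: [6, 6, 12, 16, 17, 24, 27, 27]
Compare 35 vs 28: take 28 from right. Merged: [6, 6, 12, 16, 17, 24, 27, 27, 28]
Compare 35 vs 31: take 31 from right. Merged: [6, 6, 12, 16, 17, 24, 27, 27, 28, 31]
Append remaining from left: [35]. Merged: [6, 6, 12, 16, 17, 24, 27, 27, 28, 31, 35]

Final merged array: [6, 6, 12, 16, 17, 24, 27, 27, 28, 31, 35]
Total comparisons: 10

The merged array is [6, 6, 12, 16, 17, 24, 27, 27, 28, 31, 35], requiring 10 comparisons. The merge step runs in O(n) time where n is the total number of elements.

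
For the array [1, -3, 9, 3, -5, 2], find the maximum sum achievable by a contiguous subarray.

Using Kadane's algorithm on [1, -3, 9, 3, -5, 2]:

Scanning through the array:
Position 1 (value -3): max_ending_here = -2, max_so_far = 1
Position 2 (value 9): max_ending_here = 9, max_so_far = 9
Position 3 (value 3): max_ending_here = 12, max_so_far = 12
Position 4 (value -5): max_ending_here = 7, max_so_far = 12
Position 5 (value 2): max_ending_here = 9, max_so_far = 12

Maximum subarray: [9, 3]
Maximum sum: 12

The maximum subarray is [9, 3] with sum 12. This subarray runs from index 2 to index 3.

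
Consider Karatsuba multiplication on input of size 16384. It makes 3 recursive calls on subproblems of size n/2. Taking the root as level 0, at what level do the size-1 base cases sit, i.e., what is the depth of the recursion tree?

For divide and conquer with division factor 2:

Problem sizes at each level:
Level 0: 16384
Level 1: 8192
Level 2: 4096
Level 3: 2048
Level 4: 1024
Level 5: 512
Level 6: 256
Level 7: 128
Level 8: 64
Level 9: 32
Level 10: 16
Level 11: 8
Level 12: 4
Level 13: 2
Level 14: 1

The root is level 0 and the size-1 base case is level 14 (the tree spans levels 0 through 14, i.e. 15 levels counting the root), so the depth is the number of divisions: log_2(16384) = 14

The recursion tree depth is log_2(16384) = 14. At each level, the problem size is divided by 2, so it takes 14 divisions to reduce to a base case of size 1. The algorithm makes 3 recursive calls at each level.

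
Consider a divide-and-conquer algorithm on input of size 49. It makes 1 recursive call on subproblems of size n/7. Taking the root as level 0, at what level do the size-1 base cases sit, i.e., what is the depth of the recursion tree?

For divide and conquer with division factor 7:

Problem sizes at each level:
Level 0: 49
Level 1: 7
Level 2: 1

The root is level 0 and the size-1 base case is level 2 (the tree spans levels 0 through 2, i.e. 3 levels counting the root), so the depth is the number of divisions: log_7(49) = 2

The recursion tree depth is log_7(49) = 2. At each level, the problem size is divided by 7, so it takes 2 divisions to reduce to a base case of size 1. The algorithm makes 1 recursive call at each level.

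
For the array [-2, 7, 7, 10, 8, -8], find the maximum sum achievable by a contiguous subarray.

Using Kadane's algorithm on [-2, 7, 7, 10, 8, -8]:

Scanning through the array:
Position 1 (value 7): max_ending_here = 7, max_so_far = 7
Position 2 (value 7): max_ending_here = 14, max_so_far = 14
Position 3 (value 10): max_ending_here = 24, max_so_far = 24
Position 4 (value 8): max_ending_here = 32, max_so_far = 32
Position 5 (value -8): max_ending_here = 24, max_so_far = 32

Maximum subarray: [7, 7, 10, 8]
Maximum sum: 32

The maximum subarray is [7, 7, 10, 8] with sum 32. This subarray runs from index 1 to index 4.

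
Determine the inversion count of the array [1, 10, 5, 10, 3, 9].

Finding inversions in [1, 10, 5, 10, 3, 9]:

(1, 2): arr[1]=10 > arr[2]=5
(1, 4): arr[1]=10 > arr[4]=3
(1, 5): arr[1]=10 > arr[5]=9
(2, 4): arr[2]=5 > arr[4]=3
(3, 4): arr[3]=10 > arr[4]=3
(3, 5): arr[3]=10 > arr[5]=9

Total inversions: 6

The array has 6 inversion(s): (1,2), (1,4), (1,5), (2,4), (3,4), (3,5). Each pair (i,j) satisfies i < j and arr[i] > arr[j].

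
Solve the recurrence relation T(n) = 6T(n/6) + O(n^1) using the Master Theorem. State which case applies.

Master Theorem for T(n) = 6T(n/6) + O(n^1):

a = 6, b = 6, c = 1
log_b(a) = log_6(6) = 1.0000

Case 2: c = 1 = log_6(6) = 1.0000
T(n) = O(n^1 log n) = O(n log n)

For T(n) = 6T(n/6) + O(n^1): log_6(6) = 1.0000. This is Case 2 of the Master Theorem (c = log_b(a), equal work at all levels), giving O(n log n).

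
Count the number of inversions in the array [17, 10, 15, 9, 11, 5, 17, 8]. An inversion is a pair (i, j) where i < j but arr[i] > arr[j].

Finding inversions in [17, 10, 15, 9, 11, 5, 17, 8]:

(0, 1): arr[0]=17 > arr[1]=10
(0, 2): arr[0]=17 > arr[2]=15
(0, 3): arr[0]=17 > arr[3]=9
(0, 4): arr[0]=17 > arr[4]=11
(0, 5): arr[0]=17 > arr[5]=5
(0, 7): arr[0]=17 > arr[7]=8
(1, 3): arr[1]=10 > arr[3]=9
(1, 5): arr[1]=10 > arr[5]=5
(1, 7): arr[1]=10 > arr[7]=8
(2, 3): arr[2]=15 > arr[3]=9
(2, 4): arr[2]=15 > arr[4]=11
(2, 5): arr[2]=15 > arr[5]=5
(2, 7): arr[2]=15 > arr[7]=8
(3, 5): arr[3]=9 > arr[5]=5
(3, 7): arr[3]=9 > arr[7]=8
(4, 5): arr[4]=11 > arr[5]=5
(4, 7): arr[4]=11 > arr[7]=8
(6, 7): arr[6]=17 > arr[7]=8

Total inversions: 18

The array has 18 inversion(s): (0,1), (0,2), (0,3), (0,4), (0,5), (0,7), (1,3), (1,5), (1,7), (2,3), (2,4), (2,5), (2,7), (3,5), (3,7), (4,5), (4,7), (6,7). Each pair (i,j) satisfies i < j and arr[i] > arr[j].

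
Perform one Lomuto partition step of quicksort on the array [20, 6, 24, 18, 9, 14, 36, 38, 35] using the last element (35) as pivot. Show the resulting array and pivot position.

Lomuto partition with pivot = 35:

Initial array: [20, 6, 24, 18, 9, 14, 36, 38, 35]

arr[0]=20 <= 35: swap with position 0, array becomes [20, 6, 24, 18, 9, 14, 36, 38, 35]
arr[1]=6 <= 35: swap with position 1, array becomes [20, 6, 24, 18, 9, 14, 36, 38, 35]
arr[2]=24 <= 35: swap with position 2, array becomes [20, 6, 24, 18, 9, 14, 36, 38, 35]
arr[3]=18 <= 35: swap with position 3, array becomes [20, 6, 24, 18, 9, 14, 36, 38, 35]
arr[4]=9 <= 35: swap with position 4, array becomes [20, 6, 24, 18, 9, 14, 36, 38, 35]
arr[5]=14 <= 35: swap with position 5, array becomes [20, 6, 24, 18, 9, 14, 36, 38, 35]
arr[6]=36 > 35: no swap
arr[7]=38 > 35: no swap

Place pivot at position 6: [20, 6, 24, 18, 9, 14, 35, 38, 36]
Pivot position: 6

After partitioning with pivot 35, the array becomes [20, 6, 24, 18, 9, 14, 35, 38, 36]. The pivot is placed at index 6. All elements to the left of the pivot are <= 35, and all elements to the right are > 35.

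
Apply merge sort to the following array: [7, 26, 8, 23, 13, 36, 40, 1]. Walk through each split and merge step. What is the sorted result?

Merge sort trace:

Split: [7, 26, 8, 23, 13, 36, 40, 1] -> [7, 26, 8, 23] and [13, 36, 40, 1]
  Split: [7, 26, 8, 23] -> [7, 26] and [8, 23]
    Split: [7, 26] -> [7] and [26]
    Merge: [7] + [26] -> [7, 26]
    Split: [8, 23] -> [8] and [23]
    Merge: [8] + [23] -> [8, 23]
  Merge: [7, 26] + [8, 23] -> [7, 8, 23, 26]
  Split: [13, 36, 40, 1] -> [13, 36] and [40, 1]
    Split: [13, 36] -> [13] and [36]
    Merge: [13] + [36] -> [13, 36]
    Split: [40, 1] -> [40] and [1]
    Merge: [40] + [1] -> [1, 40]
  Merge: [13, 36] + [1, 40] -> [1, 13, 36, 40]
Merge: [7, 8, 23, 26] + [1, 13, 36, 40] -> [1, 7, 8, 13, 23, 26, 36, 40]

Final sorted array: [1, 7, 8, 13, 23, 26, 36, 40]

The merge sort proceeds by recursively splitting the array and merging sorted halves.
After all merges, the sorted array is [1, 7, 8, 13, 23, 26, 36, 40].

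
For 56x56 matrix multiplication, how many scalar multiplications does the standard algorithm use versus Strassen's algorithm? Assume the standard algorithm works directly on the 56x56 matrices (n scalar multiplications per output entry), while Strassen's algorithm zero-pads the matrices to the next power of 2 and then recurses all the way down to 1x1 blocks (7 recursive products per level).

Matrix multiplication for 56x56 matrices:

Strassen's algorithm requires power-of-2 dimensions. Pad 56x56 to 64x64 (next power of 2).

Standard algorithm: 56^3 = 175616 multiplications
Strassen's algorithm: 7^(log2(64)) = 7^6 = 117649 multiplications
Savings: 175616 - 117649 = 57967 multiplications

Standard: 175616 multiplications (56^3). Strassen: 117649 multiplications (7^6, after padding to 64x64). Strassen reduces 8 recursive multiplications to 7 at each level.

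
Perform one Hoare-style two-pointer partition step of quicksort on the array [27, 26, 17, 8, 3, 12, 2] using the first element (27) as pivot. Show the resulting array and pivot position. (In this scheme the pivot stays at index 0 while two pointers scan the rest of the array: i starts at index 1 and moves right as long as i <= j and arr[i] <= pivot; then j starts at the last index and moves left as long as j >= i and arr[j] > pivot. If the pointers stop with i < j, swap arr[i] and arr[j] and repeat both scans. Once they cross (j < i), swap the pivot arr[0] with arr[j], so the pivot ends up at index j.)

Hoare-style two-pointer partition with pivot = 27:

Initial array: [27, 26, 17, 8, 3, 12, 2]

Pointers start at i = 1, j = 6.
i ends at 7, j ends at 6: the pointers have crossed (j < i), so scanning stops.

Swap pivot arr[0] with arr[6] to place pivot at position 6: [2, 26, 17, 8, 3, 12, 27]
Pivot position: 6

After partitioning with pivot 27, the array becomes [2, 26, 17, 8, 3, 12, 27]. The pivot is placed at index 6. All elements to the left of the pivot are <= 27, and all elements to the right are > 27.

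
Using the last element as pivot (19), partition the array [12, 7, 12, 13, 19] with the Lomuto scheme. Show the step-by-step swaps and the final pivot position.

Lomuto partition with pivot = 19:

Initial array: [12, 7, 12, 13, 19]

arr[0]=12 <= 19: swap with position 0, array becomes [12, 7, 12, 13, 19]
arr[1]=7 <= 19: swap with position 1, array becomes [12, 7, 12, 13, 19]
arr[2]=12 <= 19: swap with position 2, array becomes [12, 7, 12, 13, 19]
arr[3]=13 <= 19: swap with position 3, array becomes [12, 7, 12, 13, 19]

Place pivot at position 4: [12, 7, 12, 13, 19]
Pivot position: 4

After partitioning with pivot 19, the array becomes [12, 7, 12, 13, 19]. The pivot is placed at index 4. All elements to the left of the pivot are <= 19, and all elements to the right are > 19.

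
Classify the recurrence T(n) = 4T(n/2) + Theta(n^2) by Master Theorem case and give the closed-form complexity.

Master Theorem for T(n) = 4T(n/2) + O(n^2):

a = 4, b = 2, c = 2
log_b(a) = log_2(4) = 2.0000

Case 2: c = 2 = log_2(4) = 2.0000
T(n) = O(n^2 log n) = O(n^2 log n)

For T(n) = 4T(n/2) + O(n^2): log_2(4) = 2.0000. This is Case 2 of the Master Theorem (c = log_b(a), equal work at all levels), giving O(n^2 log n).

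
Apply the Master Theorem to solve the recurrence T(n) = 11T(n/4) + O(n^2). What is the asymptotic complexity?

Master Theorem for T(n) = 11T(n/4) + O(n^2):

a = 11, b = 4, c = 2
log_b(a) = log_4(11) = 1.7297

Case 3: c = 2 > log_4(11) = 1.7297
T(n) = O(n^2) = O(n^2)

For T(n) = 11T(n/4) + O(n^2): log_4(11) = 1.7297. This is Case 3 of the Master Theorem (c > log_b(a), work dominated by root), giving O(n^2).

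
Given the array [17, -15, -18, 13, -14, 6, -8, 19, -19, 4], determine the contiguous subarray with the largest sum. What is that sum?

Using Kadane's algorithm on [17, -15, -18, 13, -14, 6, -8, 19, -19, 4]:

Scanning through the array:
Position 1 (value -15): max_ending_here = 2, max_so_far = 17
Position 2 (value -18): max_ending_here = -16, max_so_far = 17
Position 3 (value 13): max_ending_here = 13, max_so_far = 17
Position 4 (value -14): max_ending_here = -1, max_so_far = 17
Position 5 (value 6): max_ending_here = 6, max_so_far = 17
Position 6 (value -8): max_ending_here = -2, max_so_far = 17
Position 7 (value 19): max_ending_here = 19, max_so_far = 19
Position 8 (value -19): max_ending_here = 0, max_so_far = 19
Position 9 (value 4): max_ending_here = 4, max_so_far = 19

Maximum subarray: [19]
Maximum sum: 19

The maximum subarray is [19] with sum 19. This subarray runs from index 7 to index 7.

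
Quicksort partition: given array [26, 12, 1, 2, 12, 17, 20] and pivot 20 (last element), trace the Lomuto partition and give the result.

Lomuto partition with pivot = 20:

Initial array: [26, 12, 1, 2, 12, 17, 20]

arr[0]=26 > 20: no swap
arr[1]=12 <= 20: swap with position 0, array becomes [12, 26, 1, 2, 12, 17, 20]
arr[2]=1 <= 20: swap with position 1, array becomes [12, 1, 26, 2, 12, 17, 20]
arr[3]=2 <= 20: swap with position 2, array becomes [12, 1, 2, 26, 12, 17, 20]
arr[4]=12 <= 20: swap with position 3, array becomes [12, 1, 2, 12, 26, 17, 20]
arr[5]=17 <= 20: swap with position 4, array becomes [12, 1, 2, 12, 17, 26, 20]

Place pivot at position 5: [12, 1, 2, 12, 17, 20, 26]
Pivot position: 5

After partitioning with pivot 20, the array becomes [12, 1, 2, 12, 17, 20, 26]. The pivot is placed at index 5. All elements to the left of the pivot are <= 20, and all elements to the right are > 20.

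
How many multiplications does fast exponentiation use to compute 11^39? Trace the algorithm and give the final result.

Computing 11^39 by squaring (build up from 11^1; each line after the first costs one multiplication):

11^1 = 11
11^2 = (11^1)^2 = 11^2 = 121
11^4 = (11^2)^2 = 121^2 = 14641
11^8 = (11^4)^2 = 14641^2 = 214358881
11^9 = 11 * 11^8 = 11 * 214358881 = 2357947691
11^18 = (11^9)^2 = 2357947691^2 = 5559917313492231481
11^19 = 11 * 11^18 = 11 * 5559917313492231481 = 61159090448414546291
11^38 = (11^19)^2 = 61159090448414546291^2 = 3740434344477351388916475705363381856681
11^39 = 11 * 11^38 = 11 * 3740434344477351388916475705363381856681 = 41144777789250865278081232758997200423491

Result: 41144777789250865278081232758997200423491
Multiplications needed: 8 (8 lines after 11^1)

11^39 = 41144777789250865278081232758997200423491. Using exponentiation by squaring, this requires 8 multiplications. The key idea: if the exponent is even, square the half-power; if odd, multiply by the base once.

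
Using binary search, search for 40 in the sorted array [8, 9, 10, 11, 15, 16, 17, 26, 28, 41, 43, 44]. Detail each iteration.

Binary search for 40 in [8, 9, 10, 11, 15, 16, 17, 26, 28, 41, 43, 44]:

lo=0, hi=11, mid=5, arr[mid]=16 -> 16 < 40, search right half
lo=6, hi=11, mid=8, arr[mid]=28 -> 28 < 40, search right half
lo=9, hi=11, mid=10, arr[mid]=43 -> 43 > 40, search left half
lo=9, hi=9, mid=9, arr[mid]=41 -> 41 > 40, search left half
lo=9 > hi=8, target 40 not found

Binary search determines that 40 is not in the array after 4 comparisons. The search space was exhausted without finding the target.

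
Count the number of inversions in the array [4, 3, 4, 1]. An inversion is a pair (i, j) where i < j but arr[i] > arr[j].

Finding inversions in [4, 3, 4, 1]:

(0, 1): arr[0]=4 > arr[1]=3
(0, 3): arr[0]=4 > arr[3]=1
(1, 3): arr[1]=3 > arr[3]=1
(2, 3): arr[2]=4 > arr[3]=1

Total inversions: 4

The array has 4 inversion(s): (0,1), (0,3), (1,3), (2,3). Each pair (i,j) satisfies i < j and arr[i] > arr[j].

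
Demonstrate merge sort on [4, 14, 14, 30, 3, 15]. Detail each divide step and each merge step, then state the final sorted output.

Merge sort trace:

Split: [4, 14, 14, 30, 3, 15] -> [4, 14, 14] and [30, 3, 15]
  Split: [4, 14, 14] -> [4] and [14, 14]
    Split: [14, 14] -> [14] and [14]
    Merge: [14] + [14] -> [14, 14]
  Merge: [4] + [14, 14] -> [4, 14, 14]
  Split: [30, 3, 15] -> [30] and [3, 15]
    Split: [3, 15] -> [3] and [15]
    Merge: [3] + [15] -> [3, 15]
  Merge: [30] + [3, 15] -> [3, 15, 30]
Merge: [4, 14, 14] + [3, 15, 30] -> [3, 4, 14, 14, 15, 30]

Final sorted array: [3, 4, 14, 14, 15, 30]

The merge sort proceeds by recursively splitting the array and merging sorted halves.
After all merges, the sorted array is [3, 4, 14, 14, 15, 30].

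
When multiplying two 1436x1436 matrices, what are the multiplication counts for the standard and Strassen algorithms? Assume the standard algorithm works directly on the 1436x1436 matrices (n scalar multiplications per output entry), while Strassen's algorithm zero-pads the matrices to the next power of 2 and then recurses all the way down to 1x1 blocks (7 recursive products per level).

Matrix multiplication for 1436x1436 matrices:

Strassen's algorithm requires power-of-2 dimensions. Pad 1436x1436 to 2048x2048 (next power of 2).

Standard algorithm: 1436^3 = 2961169856 multiplications
Strassen's algorithm: 7^(log2(2048)) = 7^11 = 1977326743 multiplications
Savings: 2961169856 - 1977326743 = 983843113 multiplications

Standard: 2961169856 multiplications (1436^3). Strassen: 1977326743 multiplications (7^11, after padding to 2048x2048). Strassen reduces 8 recursive multiplications to 7 at each level.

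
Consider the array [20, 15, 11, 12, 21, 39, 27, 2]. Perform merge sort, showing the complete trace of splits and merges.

Merge sort trace:

Split: [20, 15, 11, 12, 21, 39, 27, 2] -> [20, 15, 11, 12] and [21, 39, 27, 2]
  Split: [20, 15, 11, 12] -> [20, 15] and [11, 12]
    Split: [20, 15] -> [20] and [15]
    Merge: [20] + [15] -> [15, 20]
    Split: [11, 12] -> [11] and [12]
    Merge: [11] + [12] -> [11, 12]
  Merge: [15, 20] + [11, 12] -> [11, 12, 15, 20]
  Split: [21, 39, 27, 2] -> [21, 39] and [27, 2]
    Split: [21, 39] -> [21] and [39]
    Merge: [21] + [39] -> [21, 39]
    Split: [27, 2] -> [27] and [2]
    Merge: [27] + [2] -> [2, 27]
  Merge: [21, 39] + [2, 27] -> [2, 21, 27, 39]
Merge: [11, 12, 15, 20] + [2, 21, 27, 39] -> [2, 11, 12, 15, 20, 21, 27, 39]

Final sorted array: [2, 11, 12, 15, 20, 21, 27, 39]

The merge sort proceeds by recursively splitting the array and merging sorted halves.
After all merges, the sorted array is [2, 11, 12, 15, 20, 21, 27, 39].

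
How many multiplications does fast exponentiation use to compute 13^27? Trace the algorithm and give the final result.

Computing 13^27 by squaring (build up from 13^1; each line after the first costs one multiplication):

13^1 = 13
13^2 = (13^1)^2 = 13^2 = 169
13^3 = 13 * 13^2 = 13 * 169 = 2197
13^6 = (13^3)^2 = 2197^2 = 4826809
13^12 = (13^6)^2 = 4826809^2 = 23298085122481
13^13 = 13 * 13^12 = 13 * 23298085122481 = 302875106592253
13^26 = (13^13)^2 = 302875106592253^2 = 91733330193268616658399616009
13^27 = 13 * 13^26 = 13 * 91733330193268616658399616009 = 1192533292512492016559195008117

Result: 1192533292512492016559195008117
Multiplications needed: 7 (7 lines after 13^1)

13^27 = 1192533292512492016559195008117. Using exponentiation by squaring, this requires 7 multiplications. The key idea: if the exponent is even, square the half-power; if odd, multiply by the base once.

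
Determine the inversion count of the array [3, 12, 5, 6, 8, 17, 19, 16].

Finding inversions in [3, 12, 5, 6, 8, 17, 19, 16]:

(1, 2): arr[1]=12 > arr[2]=5
(1, 3): arr[1]=12 > arr[3]=6
(1, 4): arr[1]=12 > arr[4]=8
(5, 7): arr[5]=17 > arr[7]=16
(6, 7): arr[6]=19 > arr[7]=16

Total inversions: 5

The array has 5 inversion(s): (1,2), (1,3), (1,4), (5,7), (6,7). Each pair (i,j) satisfies i < j and arr[i] > arr[j].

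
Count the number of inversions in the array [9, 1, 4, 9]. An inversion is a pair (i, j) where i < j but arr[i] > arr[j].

Finding inversions in [9, 1, 4, 9]:

(0, 1): arr[0]=9 > arr[1]=1
(0, 2): arr[0]=9 > arr[2]=4

Total inversions: 2

The array has 2 inversion(s): (0,1), (0,2). Each pair (i,j) satisfies i < j and arr[i] > arr[j].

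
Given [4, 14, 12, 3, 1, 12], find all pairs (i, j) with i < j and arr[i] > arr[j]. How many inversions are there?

Finding inversions in [4, 14, 12, 3, 1, 12]:

(0, 3): arr[0]=4 > arr[3]=3
(0, 4): arr[0]=4 > arr[4]=1
(1, 2): arr[1]=14 > arr[2]=12
(1, 3): arr[1]=14 > arr[3]=3
(1, 4): arr[1]=14 > arr[4]=1
(1, 5): arr[1]=14 > arr[5]=12
(2, 3): arr[2]=12 > arr[3]=3
(2, 4): arr[2]=12 > arr[4]=1
(3, 4): arr[3]=3 > arr[4]=1

Total inversions: 9

The array has 9 inversion(s): (0,3), (0,4), (1,2), (1,3), (1,4), (1,5), (2,3), (2,4), (3,4). Each pair (i,j) satisfies i < j and arr[i] > arr[j].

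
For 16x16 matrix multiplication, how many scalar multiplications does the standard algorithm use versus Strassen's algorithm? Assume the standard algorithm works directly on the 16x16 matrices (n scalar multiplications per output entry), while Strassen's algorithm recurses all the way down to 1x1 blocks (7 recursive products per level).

Matrix multiplication for 16x16 matrices:

Standard algorithm: 16^3 = 4096 multiplications
Strassen's algorithm: 7^(log2(16)) = 7^4 = 2401 multiplications
Savings: 4096 - 2401 = 1695 multiplications

Standard: 4096 multiplications (16^3). Strassen: 2401 multiplications (7^4). Strassen reduces 8 recursive multiplications to 7 at each level.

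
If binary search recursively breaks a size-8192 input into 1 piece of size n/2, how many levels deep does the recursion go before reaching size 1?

For divide and conquer with division factor 2:

Problem sizes at each level:
Level 0: 8192
Level 1: 4096
Level 2: 2048
Level 3: 1024
Level 4: 512
Level 5: 256
Level 6: 128
Level 7: 64
Level 8: 32
Level 9: 16
Level 10: 8
Level 11: 4
Level 12: 2
Level 13: 1

The root is level 0 and the size-1 base case is level 13 (the tree spans levels 0 through 13, i.e. 14 levels counting the root), so the depth is the number of divisions: log_2(8192) = 13

The recursion tree depth is log_2(8192) = 13. At each level, the problem size is divided by 2, so it takes 13 divisions to reduce to a base case of size 1. The algorithm makes 1 recursive call at each level.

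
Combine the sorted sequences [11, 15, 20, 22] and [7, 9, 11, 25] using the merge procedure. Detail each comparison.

Merging process:

Compare 11 vs 7: take 7 from right. Merged: [7]
Compare 11 vs 9: take 9 from right. Merged: [7, 9]
Compare 11 vs 11: take 11 from left. Merged: [7, 9, 11]
Compare 15 vs 11: take 11 from right. Merged: [7, 9, 11, 11]
Compare 15 vs 25: take 15 from left. Merged: [7, 9, 11, 11, 15]
Compare 20 vs 25: take 20 from left. Merged: [7, 9, 11, 11, 15, 20]
Compare 22 vs 25: take 22 from left. Merged: [7, 9, 11, 11, 15, 20, 22]
Append remaining from right: [25]. Merged: [7, 9, 11, 11, 15, 20, 22, 25]

Final merged array: [7, 9, 11, 11, 15, 20, 22, 25]
Total comparisons: 7

The merged array is [7, 9, 11, 11, 15, 20, 22, 25], requiring 7 comparisons. The merge step runs in O(n) time where n is the total number of elements.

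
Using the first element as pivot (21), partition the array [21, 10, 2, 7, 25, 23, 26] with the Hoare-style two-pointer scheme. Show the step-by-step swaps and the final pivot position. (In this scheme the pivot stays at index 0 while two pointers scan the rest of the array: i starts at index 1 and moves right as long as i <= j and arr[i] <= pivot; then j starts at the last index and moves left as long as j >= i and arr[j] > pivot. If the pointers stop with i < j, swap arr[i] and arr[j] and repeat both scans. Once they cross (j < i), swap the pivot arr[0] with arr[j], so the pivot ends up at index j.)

Hoare-style two-pointer partition with pivot = 21:

Initial array: [21, 10, 2, 7, 25, 23, 26]

Pointers start at i = 1, j = 6.
i ends at 4, j ends at 3: the pointers have crossed (j < i), so scanning stops.

Swap pivot arr[0] with arr[3] to place pivot at position 3: [7, 10, 2, 21, 25, 23, 26]
Pivot position: 3

After partitioning with pivot 21, the array becomes [7, 10, 2, 21, 25, 23, 26]. The pivot is placed at index 3. All elements to the left of the pivot are <= 21, and all elements to the right are > 21.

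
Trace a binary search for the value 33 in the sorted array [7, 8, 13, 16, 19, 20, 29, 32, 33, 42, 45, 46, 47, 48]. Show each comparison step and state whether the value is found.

Binary search for 33 in [7, 8, 13, 16, 19, 20, 29, 32, 33, 42, 45, 46, 47, 48]:

lo=0, hi=13, mid=6, arr[mid]=29 -> 29 < 33, search right half
lo=7, hi=13, mid=10, arr[mid]=45 -> 45 > 33, search left half
lo=7, hi=9, mid=8, arr[mid]=33 -> Found target at index 8!

Binary search finds 33 at index 8 after 3 comparisons. The search repeatedly halves the search space by comparing with the middle element.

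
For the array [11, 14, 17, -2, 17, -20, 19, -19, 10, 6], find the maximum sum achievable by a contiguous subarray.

Using Kadane's algorithm on [11, 14, 17, -2, 17, -20, 19, -19, 10, 6]:

Scanning through the array:
Position 1 (value 14): max_ending_here = 25, max_so_far = 25
Position 2 (value 17): max_ending_here = 42, max_so_far = 42
Position 3 (value -2): max_ending_here = 40, max_so_far = 42
Position 4 (value 17): max_ending_here = 57, max_so_far = 57
Position 5 (value -20): max_ending_here = 37, max_so_far = 57
Position 6 (value 19): max_ending_here = 56, max_so_far = 57
Position 7 (value -19): max_ending_here = 37, max_so_far = 57
Position 8 (value 10): max_ending_here = 47, max_so_far = 57
Position 9 (value 6): max_ending_here = 53, max_so_far = 57

Maximum subarray: [11, 14, 17, -2, 17]
Maximum sum: 57

The maximum subarray is [11, 14, 17, -2, 17] with sum 57. This subarray runs from index 0 to index 4.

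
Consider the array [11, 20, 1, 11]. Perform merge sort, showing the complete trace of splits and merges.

Merge sort trace:

Split: [11, 20, 1, 11] -> [11, 20] and [1, 11]
  Split: [11, 20] -> [11] and [20]
  Merge: [11] + [20] -> [11, 20]
  Split: [1, 11] -> [1] and [11]
  Merge: [1] + [11] -> [1, 11]
Merge: [11, 20] + [1, 11] -> [1, 11, 11, 20]

Final sorted array: [1, 11, 11, 20]

The merge sort proceeds by recursively splitting the array and merging sorted halves.
After all merges, the sorted array is [1, 11, 11, 20].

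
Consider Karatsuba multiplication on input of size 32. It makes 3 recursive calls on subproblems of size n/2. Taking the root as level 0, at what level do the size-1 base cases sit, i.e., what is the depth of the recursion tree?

For divide and conquer with division factor 2:

Problem sizes at each level:
Level 0: 32
Level 1: 16
Level 2: 8
Level 3: 4
Level 4: 2
Level 5: 1

The root is level 0 and the size-1 base case is level 5 (the tree spans levels 0 through 5, i.e. 6 levels counting the root), so the depth is the number of divisions: log_2(32) = 5

The recursion tree depth is log_2(32) = 5. At each level, the problem size is divided by 2, so it takes 5 divisions to reduce to a base case of size 1. The algorithm makes 3 recursive calls at each level.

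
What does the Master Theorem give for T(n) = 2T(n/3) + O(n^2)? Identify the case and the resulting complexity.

Master Theorem for T(n) = 2T(n/3) + O(n^2):

a = 2, b = 3, c = 2
log_b(a) = log_3(2) = 0.6309

Case 3: c = 2 > log_3(2) = 0.6309
T(n) = O(n^2) = O(n^2)

For T(n) = 2T(n/3) + O(n^2): log_3(2) = 0.6309. This is Case 3 of the Master Theorem (c > log_b(a), work dominated by root), giving O(n^2).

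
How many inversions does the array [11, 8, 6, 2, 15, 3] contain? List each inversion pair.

Finding inversions in [11, 8, 6, 2, 15, 3]:

(0, 1): arr[0]=11 > arr[1]=8
(0, 2): arr[0]=11 > arr[2]=6
(0, 3): arr[0]=11 > arr[3]=2
(0, 5): arr[0]=11 > arr[5]=3
(1, 2): arr[1]=8 > arr[2]=6
(1, 3): arr[1]=8 > arr[3]=2
(1, 5): arr[1]=8 > arr[5]=3
(2, 3): arr[2]=6 > arr[3]=2
(2, 5): arr[2]=6 > arr[5]=3
(4, 5): arr[4]=15 > arr[5]=3

Total inversions: 10

The array has 10 inversion(s): (0,1), (0,2), (0,3), (0,5), (1,2), (1,3), (1,5), (2,3), (2,5), (4,5). Each pair (i,j) satisfies i < j and arr[i] > arr[j].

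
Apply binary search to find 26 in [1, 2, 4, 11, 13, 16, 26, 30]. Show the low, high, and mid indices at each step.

Binary search for 26 in [1, 2, 4, 11, 13, 16, 26, 30]:

lo=0, hi=7, mid=3, arr[mid]=11 -> 11 < 26, search right half
lo=4, hi=7, mid=5, arr[mid]=16 -> 16 < 26, search right half
lo=6, hi=7, mid=6, arr[mid]=26 -> Found target at index 6!

Binary search finds 26 at index 6 after 3 comparisons. The search repeatedly halves the search space by comparing with the middle element.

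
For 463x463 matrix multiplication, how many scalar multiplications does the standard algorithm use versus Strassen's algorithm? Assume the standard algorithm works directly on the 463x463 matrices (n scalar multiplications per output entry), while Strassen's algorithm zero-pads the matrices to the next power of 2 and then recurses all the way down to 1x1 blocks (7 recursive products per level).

Matrix multiplication for 463x463 matrices:

Strassen's algorithm requires power-of-2 dimensions. Pad 463x463 to 512x512 (next power of 2).

Standard algorithm: 463^3 = 99252847 multiplications
Strassen's algorithm: 7^(log2(512)) = 7^9 = 40353607 multiplications
Savings: 99252847 - 40353607 = 58899240 multiplications

Standard: 99252847 multiplications (463^3). Strassen: 40353607 multiplications (7^9, after padding to 512x512). Strassen reduces 8 recursive multiplications to 7 at each level.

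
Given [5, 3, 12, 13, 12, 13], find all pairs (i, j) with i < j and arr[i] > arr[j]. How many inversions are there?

Finding inversions in [5, 3, 12, 13, 12, 13]:

(0, 1): arr[0]=5 > arr[1]=3
(3, 4): arr[3]=13 > arr[4]=12

Total inversions: 2

The array has 2 inversion(s): (0,1), (3,4). Each pair (i,j) satisfies i < j and arr[i] > arr[j].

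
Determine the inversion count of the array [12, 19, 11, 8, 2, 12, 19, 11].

Finding inversions in [12, 19, 11, 8, 2, 12, 19, 11]:

(0, 2): arr[0]=12 > arr[2]=11
(0, 3): arr[0]=12 > arr[3]=8
(0, 4): arr[0]=12 > arr[4]=2
(0, 7): arr[0]=12 > arr[7]=11
(1, 2): arr[1]=19 > arr[2]=11
(1, 3): arr[1]=19 > arr[3]=8
(1, 4): arr[1]=19 > arr[4]=2
(1, 5): arr[1]=19 > arr[5]=12
(1, 7): arr[1]=19 > arr[7]=11
(2, 3): arr[2]=11 > arr[3]=8
(2, 4): arr[2]=11 > arr[4]=2
(3, 4): arr[3]=8 > arr[4]=2
(5, 7): arr[5]=12 > arr[7]=11
(6, 7): arr[6]=19 > arr[7]=11

Total inversions: 14

The array has 14 inversion(s): (0,2), (0,3), (0,4), (0,7), (1,2), (1,3), (1,4), (1,5), (1,7), (2,3), (2,4), (3,4), (5,7), (6,7). Each pair (i,j) satisfies i < j and arr[i] > arr[j].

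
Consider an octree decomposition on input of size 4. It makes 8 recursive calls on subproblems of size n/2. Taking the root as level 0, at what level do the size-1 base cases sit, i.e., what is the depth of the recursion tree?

For divide and conquer with division factor 2:

Problem sizes at each level:
Level 0: 4
Level 1: 2
Level 2: 1

The root is level 0 and the size-1 base case is level 2 (the tree spans levels 0 through 2, i.e. 3 levels counting the root), so the depth is the number of divisions: log_2(4) = 2

The recursion tree depth is log_2(4) = 2. At each level, the problem size is divided by 2, so it takes 2 divisions to reduce to a base case of size 1. The algorithm makes 8 recursive calls at each level.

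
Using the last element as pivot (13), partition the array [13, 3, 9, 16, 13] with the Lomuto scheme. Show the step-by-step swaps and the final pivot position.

Lomuto partition with pivot = 13:

Initial array: [13, 3, 9, 16, 13]

arr[0]=13 <= 13: swap with position 0, array becomes [13, 3, 9, 16, 13]
arr[1]=3 <= 13: swap with position 1, array becomes [13, 3, 9, 16, 13]
arr[2]=9 <= 13: swap with position 2, array becomes [13, 3, 9, 16, 13]
arr[3]=16 > 13: no swap

Place pivot at position 3: [13, 3, 9, 13, 16]
Pivot position: 3

After partitioning with pivot 13, the array becomes [13, 3, 9, 13, 16]. The pivot is placed at index 3. All elements to the left of the pivot are <= 13, and all elements to the right are > 13.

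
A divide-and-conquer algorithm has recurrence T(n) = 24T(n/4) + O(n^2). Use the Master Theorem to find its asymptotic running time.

Master Theorem for T(n) = 24T(n/4) + O(n^2):

a = 24, b = 4, c = 2
log_b(a) = log_4(24) = 2.2925

Case 1: c = 2 < log_4(24) = 2.2925
T(n) = O(n^(log_4 24))

For T(n) = 24T(n/4) + O(n^2): log_4(24) = 2.2925. This is Case 1 of the Master Theorem (c < log_b(a), work dominated by leaves), giving O(n^(log_4 24)).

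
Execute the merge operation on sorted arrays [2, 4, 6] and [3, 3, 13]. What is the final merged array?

Merging process:

Compare 2 vs 3: take 2 from left. Merged: [2]
Compare 4 vs 3: take 3 from right. Merged: [2, 3]
Compare 4 vs 3: take 3 from right. Merged: [2, 3, 3]
Compare 4 vs 13: take 4 from left. Merged: [2, 3, 3, 4]
Compare 6 vs 13: take 6 from left. Merged: [2, 3, 3, 4, 6]
Append remaining from right: [13]. Merged: [2, 3, 3, 4, 6, 13]

Final merged array: [2, 3, 3, 4, 6, 13]
Total comparisons: 5

The merged array is [2, 3, 3, 4, 6, 13], requiring 5 comparisons. The merge step runs in O(n) time where n is the total number of elements.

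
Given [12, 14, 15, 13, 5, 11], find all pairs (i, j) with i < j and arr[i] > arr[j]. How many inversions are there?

Finding inversions in [12, 14, 15, 13, 5, 11]:

(0, 4): arr[0]=12 > arr[4]=5
(0, 5): arr[0]=12 > arr[5]=11
(1, 3): arr[1]=14 > arr[3]=13
(1, 4): arr[1]=14 > arr[4]=5
(1, 5): arr[1]=14 > arr[5]=11
(2, 3): arr[2]=15 > arr[3]=13
(2, 4): arr[2]=15 > arr[4]=5
(2, 5): arr[2]=15 > arr[5]=11
(3, 4): arr[3]=13 > arr[4]=5
(3, 5): arr[3]=13 > arr[5]=11

Total inversions: 10

The array has 10 inversion(s): (0,4), (0,5), (1,3), (1,4), (1,5), (2,3), (2,4), (2,5), (3,4), (3,5). Each pair (i,j) satisfies i < j and arr[i] > arr[j].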